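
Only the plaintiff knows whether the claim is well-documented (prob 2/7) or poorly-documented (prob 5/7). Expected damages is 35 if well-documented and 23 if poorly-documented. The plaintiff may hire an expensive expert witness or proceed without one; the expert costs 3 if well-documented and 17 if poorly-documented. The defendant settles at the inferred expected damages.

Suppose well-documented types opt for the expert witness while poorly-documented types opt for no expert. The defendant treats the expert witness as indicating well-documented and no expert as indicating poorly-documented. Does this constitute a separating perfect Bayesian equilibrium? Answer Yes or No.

Under these beliefs, the expert witness earns settlement 35 and no expert earns settlement 23.
well-documented: the expert witness nets 35 − 3 = 32; no expert nets 23. well-documented prefers the expert witness.
poorly-documented: the expert witness nets 35 − 17 = 18; no expert nets 23. poorly-documented prefers no expert.
Neither type deviates, so the separating profile is an equilibrium.

Yes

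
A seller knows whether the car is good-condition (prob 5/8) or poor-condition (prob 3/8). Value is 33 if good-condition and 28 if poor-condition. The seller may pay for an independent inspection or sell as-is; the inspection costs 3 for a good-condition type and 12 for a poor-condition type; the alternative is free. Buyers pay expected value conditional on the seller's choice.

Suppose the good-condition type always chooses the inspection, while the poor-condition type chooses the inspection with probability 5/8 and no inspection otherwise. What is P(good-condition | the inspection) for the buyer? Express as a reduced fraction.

8/11

P(the inspection) = (5/8)·1 + (3/8)·(5/8) = 55/64.
By Bayes' rule, P(good-condition | the inspection) = (5/8) / (55/64) = 8/11.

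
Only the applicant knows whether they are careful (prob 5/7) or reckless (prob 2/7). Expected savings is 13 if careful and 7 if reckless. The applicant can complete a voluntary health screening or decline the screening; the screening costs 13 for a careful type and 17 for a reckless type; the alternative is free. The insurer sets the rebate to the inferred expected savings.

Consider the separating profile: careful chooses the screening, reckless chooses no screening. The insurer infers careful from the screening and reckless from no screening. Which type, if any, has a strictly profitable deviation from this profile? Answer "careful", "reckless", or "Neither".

The screening pays 13; no screening pays 7.
careful: assigned the screening, nets 13 − 13 = 0; deviating to no screening nets 7.
reckless: assigned no screening, nets 7; deviating to the screening nets 13 − 17 = -4.
The careful type gains 7 by deviating.

careful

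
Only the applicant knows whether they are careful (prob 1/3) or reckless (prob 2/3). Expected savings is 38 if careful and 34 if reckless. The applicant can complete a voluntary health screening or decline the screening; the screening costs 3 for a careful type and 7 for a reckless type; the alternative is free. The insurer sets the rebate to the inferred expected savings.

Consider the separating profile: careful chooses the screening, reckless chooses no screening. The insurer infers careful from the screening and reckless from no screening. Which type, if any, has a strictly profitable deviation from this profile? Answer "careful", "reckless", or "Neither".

The screening pays 38; no screening pays 34.
careful: assigned the screening, nets 38 − 3 = 35; deviating to no screening nets 34.
reckless: assigned no screening, nets 34; deviating to the screening nets 38 − 7 = 31.
Both types strictly prefer their assigned action; no profitable deviation.

Neither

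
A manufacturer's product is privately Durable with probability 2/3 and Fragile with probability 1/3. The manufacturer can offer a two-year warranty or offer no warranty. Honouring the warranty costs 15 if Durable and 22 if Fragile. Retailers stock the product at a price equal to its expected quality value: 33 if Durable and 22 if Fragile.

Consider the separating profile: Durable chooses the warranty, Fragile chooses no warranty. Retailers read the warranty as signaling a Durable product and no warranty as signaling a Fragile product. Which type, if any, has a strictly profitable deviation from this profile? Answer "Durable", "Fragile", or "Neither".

Durable

The warranty pays 33; no warranty pays 22.
Durable: assigned the warranty, nets 33 − 15 = 18; deviating to no warranty nets 22.
Fragile: assigned no warranty, nets 22; deviating to the warranty nets 33 − 22 = 11.
The Durable type gains 4 by deviating.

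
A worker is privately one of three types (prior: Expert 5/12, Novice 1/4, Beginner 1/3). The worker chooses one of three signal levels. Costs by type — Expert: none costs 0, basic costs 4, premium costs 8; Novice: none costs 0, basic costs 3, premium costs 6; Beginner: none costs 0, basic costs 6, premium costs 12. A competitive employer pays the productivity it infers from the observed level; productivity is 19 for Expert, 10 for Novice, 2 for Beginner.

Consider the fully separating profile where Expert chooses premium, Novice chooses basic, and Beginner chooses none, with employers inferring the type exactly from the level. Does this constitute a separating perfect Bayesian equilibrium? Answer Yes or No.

Separating wages: premium → 19, basic → 10, none → 2.
Expert (assigned premium): none: 2 − 0 = 2; basic: 10 − 4 = 6; premium: 19 − 8 = 11. Expert stays.
Novice (assigned basic): none: 2 − 0 = 2; basic: 10 − 3 = 7; premium: 19 − 6 = 13. Novice prefers premium.
Beginner (assigned none): none: 2 − 0 = 2; basic: 10 − 6 = 4; premium: 19 − 12 = 7. Beginner prefers premium.
At least one type deviates; the separating profile fails.

No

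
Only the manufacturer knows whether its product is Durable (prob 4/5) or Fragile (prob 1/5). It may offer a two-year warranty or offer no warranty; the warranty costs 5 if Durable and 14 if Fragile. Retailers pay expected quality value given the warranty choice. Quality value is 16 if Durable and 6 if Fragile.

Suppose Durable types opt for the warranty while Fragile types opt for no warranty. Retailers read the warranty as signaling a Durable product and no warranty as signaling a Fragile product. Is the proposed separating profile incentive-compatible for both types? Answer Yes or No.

Yes

Under these beliefs, the warranty earns price 16 and no warranty earns price 6.
Durable: the warranty nets 16 − 5 = 11; no warranty nets 6. Durable prefers the warranty.
Fragile: the warranty nets 16 − 14 = 2; no warranty nets 6. Fragile prefers no warranty.
Neither type deviates, so the separating profile is an equilibrium.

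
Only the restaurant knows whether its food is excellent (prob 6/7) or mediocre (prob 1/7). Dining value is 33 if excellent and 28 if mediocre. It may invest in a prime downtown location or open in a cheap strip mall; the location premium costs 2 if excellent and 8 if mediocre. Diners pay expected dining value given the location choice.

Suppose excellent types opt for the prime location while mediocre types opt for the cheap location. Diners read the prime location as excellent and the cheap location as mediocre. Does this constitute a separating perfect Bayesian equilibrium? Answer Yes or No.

Yes

Under these beliefs, the prime location earns price premium 33 and the cheap location earns price premium 28.
excellent: the prime location nets 33 − 2 = 31; the cheap location nets 28. excellent prefers the prime location.
mediocre: the prime location nets 33 − 8 = 25; the cheap location nets 28. mediocre prefers the cheap location.
Neither type deviates, so the separating profile is an equilibrium.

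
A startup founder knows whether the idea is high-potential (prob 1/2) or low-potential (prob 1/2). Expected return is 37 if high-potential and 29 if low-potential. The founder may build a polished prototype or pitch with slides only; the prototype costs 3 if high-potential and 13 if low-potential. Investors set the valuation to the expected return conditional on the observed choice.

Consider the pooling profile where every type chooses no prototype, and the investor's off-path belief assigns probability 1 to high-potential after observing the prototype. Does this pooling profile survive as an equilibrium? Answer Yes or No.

On path, the investor holds the prior and pays 1/2·37 + 1/2·29 = 33. Off path (the prototype), believing high-potential, it pays 37.
high-potential: no prototype nets 33; the prototype nets 37 − 3 = 34. high-potential would deviate.
low-potential: no prototype nets 33; the prototype nets 37 − 13 = 24. low-potential stays.
A type deviates, so pooling fails.

No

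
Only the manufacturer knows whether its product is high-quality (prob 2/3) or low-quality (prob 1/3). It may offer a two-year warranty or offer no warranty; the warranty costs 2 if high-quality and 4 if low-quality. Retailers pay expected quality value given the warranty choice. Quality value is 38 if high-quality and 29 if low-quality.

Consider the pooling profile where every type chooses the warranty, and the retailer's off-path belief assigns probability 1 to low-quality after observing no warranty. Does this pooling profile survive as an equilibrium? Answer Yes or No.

On path, the retailer holds the prior and pays 2/3·38 + 1/3·29 = 35. Off path (no warranty), believing low-quality, it pays 29.
high-quality: the warranty nets 35 − 2 = 33; no warranty nets 29. high-quality stays.
low-quality: the warranty nets 35 − 4 = 31; no warranty nets 29. low-quality stays.
No type deviates, so pooling is sustained.

Yes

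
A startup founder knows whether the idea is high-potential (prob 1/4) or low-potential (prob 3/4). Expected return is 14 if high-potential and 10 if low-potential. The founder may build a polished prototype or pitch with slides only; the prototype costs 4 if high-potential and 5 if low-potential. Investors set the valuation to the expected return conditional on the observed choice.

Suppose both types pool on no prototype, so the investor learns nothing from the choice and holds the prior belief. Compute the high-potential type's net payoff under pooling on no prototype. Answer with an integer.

Pooled valuation = 1/4·14 + 3/4·10 = 11.
high-potential pays no cost for no prototype, so net payoff = 11.

11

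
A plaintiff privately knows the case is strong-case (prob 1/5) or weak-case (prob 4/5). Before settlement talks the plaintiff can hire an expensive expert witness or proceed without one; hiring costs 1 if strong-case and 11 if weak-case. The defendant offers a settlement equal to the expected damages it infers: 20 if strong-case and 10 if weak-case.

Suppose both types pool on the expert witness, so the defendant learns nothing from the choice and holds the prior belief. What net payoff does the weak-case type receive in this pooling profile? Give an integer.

Pooled settlement = 1/5·20 + 4/5·10 = 12.
weak-case pays cost 11 for the expert witness, so net payoff = 12 − 11 = 1.

1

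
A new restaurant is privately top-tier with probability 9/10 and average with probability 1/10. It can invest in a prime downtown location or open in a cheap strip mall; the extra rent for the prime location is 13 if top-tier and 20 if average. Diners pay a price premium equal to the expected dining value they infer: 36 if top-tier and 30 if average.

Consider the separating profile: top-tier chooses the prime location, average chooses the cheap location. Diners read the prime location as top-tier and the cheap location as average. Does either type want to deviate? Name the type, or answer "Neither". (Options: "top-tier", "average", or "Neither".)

The prime location pays 36; the cheap location pays 30.
top-tier: assigned the prime location, nets 36 − 13 = 23; deviating to the cheap location nets 30.
average: assigned the cheap location, nets 30; deviating to the prime location nets 36 − 20 = 16.
The top-tier type gains 7 by deviating.

top-tier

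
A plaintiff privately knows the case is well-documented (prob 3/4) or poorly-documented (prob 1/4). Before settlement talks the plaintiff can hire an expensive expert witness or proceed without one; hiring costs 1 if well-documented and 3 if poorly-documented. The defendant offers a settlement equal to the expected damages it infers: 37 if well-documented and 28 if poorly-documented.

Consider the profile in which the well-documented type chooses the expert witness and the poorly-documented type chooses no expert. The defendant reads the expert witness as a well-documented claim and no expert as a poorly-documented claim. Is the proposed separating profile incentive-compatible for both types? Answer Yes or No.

Under these beliefs, the expert witness earns settlement 37 and no expert earns settlement 28.
well-documented: the expert witness nets 37 − 1 = 36; no expert nets 28. well-documented prefers the expert witness.
poorly-documented: the expert witness nets 37 − 3 = 34; no expert nets 28. poorly-documented would deviate to the expert witness.
poorly-documented has a profitable deviation, so the profile is not an equilibrium.

No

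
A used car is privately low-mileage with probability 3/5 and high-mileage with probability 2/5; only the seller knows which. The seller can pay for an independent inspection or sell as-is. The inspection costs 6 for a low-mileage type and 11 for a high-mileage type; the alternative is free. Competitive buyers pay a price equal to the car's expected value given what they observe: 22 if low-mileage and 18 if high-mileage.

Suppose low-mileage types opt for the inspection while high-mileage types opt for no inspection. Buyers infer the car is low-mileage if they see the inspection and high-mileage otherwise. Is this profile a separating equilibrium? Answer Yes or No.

No

Under these beliefs, the inspection earns price 22 and no inspection earns price 18.
low-mileage: the inspection nets 22 − 6 = 16; no inspection nets 18. low-mileage would deviate to no inspection.
high-mileage: the inspection nets 22 − 11 = 11; no inspection nets 18. high-mileage prefers no inspection.
low-mileage has a profitable deviation, so the profile is not an equilibrium.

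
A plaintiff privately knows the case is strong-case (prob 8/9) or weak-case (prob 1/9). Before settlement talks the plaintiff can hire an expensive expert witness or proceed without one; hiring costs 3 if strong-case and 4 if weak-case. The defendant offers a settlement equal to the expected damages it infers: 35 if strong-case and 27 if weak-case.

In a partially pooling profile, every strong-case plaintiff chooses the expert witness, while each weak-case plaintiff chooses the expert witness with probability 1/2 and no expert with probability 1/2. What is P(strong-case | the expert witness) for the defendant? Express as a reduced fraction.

P(the expert witness) = (8/9)·1 + (1/9)·(1/2) = 17/18.
By Bayes' rule, P(strong-case | the expert witness) = (8/9) / (17/18) = 16/17.

16/17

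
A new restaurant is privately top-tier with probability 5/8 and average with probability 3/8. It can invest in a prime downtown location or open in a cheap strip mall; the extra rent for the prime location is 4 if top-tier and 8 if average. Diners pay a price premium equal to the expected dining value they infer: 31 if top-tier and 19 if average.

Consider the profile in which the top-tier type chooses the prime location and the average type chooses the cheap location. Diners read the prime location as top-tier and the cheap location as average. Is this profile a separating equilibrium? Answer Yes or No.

Under these beliefs, the prime location earns price premium 31 and the cheap location earns price premium 19.
top-tier: the prime location nets 31 − 4 = 27; the cheap location nets 19. top-tier prefers the prime location.
average: the prime location nets 31 − 8 = 23; the cheap location nets 19. average would deviate to the prime location.
average has a profitable deviation, so the profile is not an equilibrium.

No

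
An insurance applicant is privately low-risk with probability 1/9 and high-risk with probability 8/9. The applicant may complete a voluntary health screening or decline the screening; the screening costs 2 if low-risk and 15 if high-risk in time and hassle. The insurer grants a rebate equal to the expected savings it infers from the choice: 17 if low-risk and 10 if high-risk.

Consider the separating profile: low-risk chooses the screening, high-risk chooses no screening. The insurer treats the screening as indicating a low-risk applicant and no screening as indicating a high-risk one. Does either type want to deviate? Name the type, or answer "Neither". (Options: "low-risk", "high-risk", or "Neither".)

Neither

The screening pays 17; no screening pays 10.
low-risk: assigned the screening, nets 17 − 2 = 15; deviating to no screening nets 10.
high-risk: assigned no screening, nets 10; deviating to the screening nets 17 − 15 = 2.
Both types strictly prefer their assigned action; no profitable deviation.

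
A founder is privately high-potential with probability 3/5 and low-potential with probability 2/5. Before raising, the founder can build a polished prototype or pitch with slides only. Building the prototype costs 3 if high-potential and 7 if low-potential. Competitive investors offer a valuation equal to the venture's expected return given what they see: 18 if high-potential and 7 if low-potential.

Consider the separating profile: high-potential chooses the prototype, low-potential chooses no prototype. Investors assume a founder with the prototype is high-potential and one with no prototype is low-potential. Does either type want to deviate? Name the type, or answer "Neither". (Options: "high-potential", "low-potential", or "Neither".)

low-potential

The prototype pays 18; no prototype pays 7.
high-potential: assigned the prototype, nets 18 − 3 = 15; deviating to no prototype nets 7.
low-potential: assigned no prototype, nets 7; deviating to the prototype nets 18 − 7 = 11.
The low-potential type gains 4 by deviating.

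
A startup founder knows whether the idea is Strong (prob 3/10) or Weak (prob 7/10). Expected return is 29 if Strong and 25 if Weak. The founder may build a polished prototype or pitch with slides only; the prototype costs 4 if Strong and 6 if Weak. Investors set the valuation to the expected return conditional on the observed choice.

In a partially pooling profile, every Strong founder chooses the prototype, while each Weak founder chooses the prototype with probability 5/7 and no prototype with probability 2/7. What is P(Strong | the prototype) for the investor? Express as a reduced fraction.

3/8

P(the prototype) = (3/10)·1 + (7/10)·(5/7) = 4/5.
By Bayes' rule, P(Strong | the prototype) = (3/10) / (4/5) = 3/8.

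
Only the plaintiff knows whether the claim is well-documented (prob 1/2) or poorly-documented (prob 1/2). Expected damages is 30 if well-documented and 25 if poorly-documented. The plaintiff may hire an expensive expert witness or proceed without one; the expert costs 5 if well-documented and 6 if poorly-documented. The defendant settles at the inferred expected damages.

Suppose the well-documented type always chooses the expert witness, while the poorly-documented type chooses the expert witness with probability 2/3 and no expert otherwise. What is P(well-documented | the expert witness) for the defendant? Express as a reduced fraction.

3/5

P(the expert witness) = (1/2)·1 + (1/2)·(2/3) = 5/6.
By Bayes' rule, P(well-documented | the expert witness) = (1/2) / (5/6) = 3/5.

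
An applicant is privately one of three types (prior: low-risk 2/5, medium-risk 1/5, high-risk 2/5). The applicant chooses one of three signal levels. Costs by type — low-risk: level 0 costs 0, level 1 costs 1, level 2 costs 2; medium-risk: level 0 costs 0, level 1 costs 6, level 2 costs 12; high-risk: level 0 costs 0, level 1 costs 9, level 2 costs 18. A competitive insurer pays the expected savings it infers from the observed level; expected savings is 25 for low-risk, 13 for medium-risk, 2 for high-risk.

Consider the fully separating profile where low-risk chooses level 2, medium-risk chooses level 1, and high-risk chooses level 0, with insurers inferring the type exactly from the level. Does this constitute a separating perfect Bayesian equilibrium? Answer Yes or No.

No

Separating rebates: level 2 → 25, level 1 → 13, level 0 → 2.
low-risk (assigned level 2): level 0: 2 − 0 = 2; level 1: 13 − 1 = 12; level 2: 25 − 2 = 23. low-risk stays.
medium-risk (assigned level 1): level 0: 2 − 0 = 2; level 1: 13 − 6 = 7; level 2: 25 − 12 = 13. medium-risk prefers level 2.
high-risk (assigned level 0): level 0: 2 − 0 = 2; level 1: 13 − 9 = 4; level 2: 25 − 18 = 7. high-risk prefers level 2.
At least one type deviates; the separating profile fails.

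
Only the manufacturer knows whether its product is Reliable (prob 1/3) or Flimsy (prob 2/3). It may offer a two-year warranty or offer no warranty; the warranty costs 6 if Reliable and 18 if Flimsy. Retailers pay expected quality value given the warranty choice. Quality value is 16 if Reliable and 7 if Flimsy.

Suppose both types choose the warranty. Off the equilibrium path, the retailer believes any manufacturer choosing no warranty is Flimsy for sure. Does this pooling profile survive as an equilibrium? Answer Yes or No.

On path, the retailer holds the prior and pays 1/3·16 + 2/3·7 = 10. Off path (no warranty), believing Flimsy, it pays 7.
Reliable: the warranty nets 10 − 6 = 4; no warranty nets 7. Reliable would deviate.
Flimsy: the warranty nets 10 − 18 = -8; no warranty nets 7. Flimsy would deviate.
A type deviates, so pooling fails.

No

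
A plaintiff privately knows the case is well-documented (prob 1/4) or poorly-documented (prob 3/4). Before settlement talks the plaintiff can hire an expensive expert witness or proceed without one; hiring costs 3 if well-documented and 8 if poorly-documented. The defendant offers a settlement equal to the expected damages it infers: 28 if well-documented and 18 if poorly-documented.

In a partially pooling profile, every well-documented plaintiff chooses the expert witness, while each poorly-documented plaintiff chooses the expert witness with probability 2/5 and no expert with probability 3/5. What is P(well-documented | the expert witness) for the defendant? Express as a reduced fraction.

5/11

P(the expert witness) = (1/4)·1 + (3/4)·(2/5) = 11/20.
By Bayes' rule, P(well-documented | the expert witness) = (1/4) / (11/20) = 5/11.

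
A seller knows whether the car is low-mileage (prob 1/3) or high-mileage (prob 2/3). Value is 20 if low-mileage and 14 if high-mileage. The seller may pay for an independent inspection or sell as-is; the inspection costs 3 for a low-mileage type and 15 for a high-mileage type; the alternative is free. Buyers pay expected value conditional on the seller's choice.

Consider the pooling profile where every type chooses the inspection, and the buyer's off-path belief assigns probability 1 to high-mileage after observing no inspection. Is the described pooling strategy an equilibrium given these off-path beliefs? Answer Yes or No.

On path, the buyer holds the prior and pays 1/3·20 + 2/3·14 = 16. Off path (no inspection), believing high-mileage, it pays 14.
low-mileage: the inspection nets 16 − 3 = 13; no inspection nets 14. low-mileage would deviate.
high-mileage: the inspection nets 16 − 15 = 1; no inspection nets 14. high-mileage would deviate.
A type deviates, so pooling fails.

No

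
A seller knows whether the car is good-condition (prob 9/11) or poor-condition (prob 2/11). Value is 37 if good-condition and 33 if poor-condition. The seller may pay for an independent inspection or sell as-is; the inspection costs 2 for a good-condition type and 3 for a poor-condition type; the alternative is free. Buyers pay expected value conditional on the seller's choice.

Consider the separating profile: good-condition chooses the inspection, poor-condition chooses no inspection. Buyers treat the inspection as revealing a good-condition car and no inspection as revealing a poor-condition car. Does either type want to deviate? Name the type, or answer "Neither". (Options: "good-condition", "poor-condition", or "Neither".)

The inspection pays 37; no inspection pays 33.
good-condition: assigned the inspection, nets 37 − 2 = 35; deviating to no inspection nets 33.
poor-condition: assigned no inspection, nets 33; deviating to the inspection nets 37 − 3 = 34.
The poor-condition type gains 1 by deviating.

poor-condition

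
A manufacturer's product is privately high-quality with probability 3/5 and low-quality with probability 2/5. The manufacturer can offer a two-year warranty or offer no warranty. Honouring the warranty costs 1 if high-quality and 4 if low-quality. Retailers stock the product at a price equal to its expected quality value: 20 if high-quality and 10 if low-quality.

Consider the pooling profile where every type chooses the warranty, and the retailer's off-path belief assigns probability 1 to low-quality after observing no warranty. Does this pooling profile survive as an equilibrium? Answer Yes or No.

Yes

On path, the retailer holds the prior and pays 3/5·20 + 2/5·10 = 16. Off path (no warranty), believing low-quality, it pays 10.
high-quality: the warranty nets 16 − 1 = 15; no warranty nets 10. high-quality stays.
low-quality: the warranty nets 16 − 4 = 12; no warranty nets 10. low-quality stays.
No type deviates, so pooling is sustained.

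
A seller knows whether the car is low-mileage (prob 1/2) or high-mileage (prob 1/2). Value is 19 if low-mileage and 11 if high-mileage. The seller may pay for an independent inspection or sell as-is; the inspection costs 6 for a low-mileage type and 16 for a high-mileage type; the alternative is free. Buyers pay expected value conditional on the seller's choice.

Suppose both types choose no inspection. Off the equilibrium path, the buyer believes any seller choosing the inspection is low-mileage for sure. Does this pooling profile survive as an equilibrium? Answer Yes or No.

Yes

On path, the buyer holds the prior and pays 1/2·19 + 1/2·11 = 15. Off path (the inspection), believing low-mileage, it pays 19.
low-mileage: no inspection nets 15; the inspection nets 19 − 6 = 13. low-mileage stays.
high-mileage: no inspection nets 15; the inspection nets 19 − 16 = 3. high-mileage stays.
No type deviates, so pooling is sustained.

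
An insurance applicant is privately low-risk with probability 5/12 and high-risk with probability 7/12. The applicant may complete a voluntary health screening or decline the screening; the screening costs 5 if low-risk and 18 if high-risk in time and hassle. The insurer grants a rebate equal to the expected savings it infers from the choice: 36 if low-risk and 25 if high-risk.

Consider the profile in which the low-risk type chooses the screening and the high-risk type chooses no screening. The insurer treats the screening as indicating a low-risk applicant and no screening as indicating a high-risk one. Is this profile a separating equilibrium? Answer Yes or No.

Under these beliefs, the screening earns rebate 36 and no screening earns rebate 25.
low-risk: the screening nets 36 − 5 = 31; no screening nets 25. low-risk prefers the screening.
high-risk: the screening nets 36 − 18 = 18; no screening nets 25. high-risk prefers no screening.
Neither type deviates, so the separating profile is an equilibrium.

Yes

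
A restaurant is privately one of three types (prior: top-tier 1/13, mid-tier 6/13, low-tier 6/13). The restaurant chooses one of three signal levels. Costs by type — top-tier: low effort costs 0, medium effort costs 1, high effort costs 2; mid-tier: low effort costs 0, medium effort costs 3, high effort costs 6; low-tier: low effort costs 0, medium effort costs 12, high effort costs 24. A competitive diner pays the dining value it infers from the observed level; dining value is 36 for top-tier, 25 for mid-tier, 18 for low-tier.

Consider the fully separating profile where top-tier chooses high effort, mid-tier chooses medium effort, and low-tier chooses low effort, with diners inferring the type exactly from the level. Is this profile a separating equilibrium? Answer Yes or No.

No

Separating price premiums: high effort → 36, medium effort → 25, low effort → 18.
top-tier (assigned high effort): low effort: 18 − 0 = 18; medium effort: 25 − 1 = 24; high effort: 36 − 2 = 34. top-tier stays.
mid-tier (assigned medium effort): low effort: 18 − 0 = 18; medium effort: 25 − 3 = 22; high effort: 36 − 6 = 30. mid-tier prefers high effort.
low-tier (assigned low effort): low effort: 18 − 0 = 18; medium effort: 25 − 12 = 13; high effort: 36 − 24 = 12. low-tier stays.
At least one type deviates; the separating profile fails.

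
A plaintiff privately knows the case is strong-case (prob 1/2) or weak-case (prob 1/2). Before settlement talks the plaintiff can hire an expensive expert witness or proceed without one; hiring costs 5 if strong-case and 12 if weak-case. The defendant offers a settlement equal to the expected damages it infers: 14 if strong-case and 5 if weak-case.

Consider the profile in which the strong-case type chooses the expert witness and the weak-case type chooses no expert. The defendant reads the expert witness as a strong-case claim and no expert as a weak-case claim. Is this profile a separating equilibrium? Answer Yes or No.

Yes

Under these beliefs, the expert witness earns settlement 14 and no expert earns settlement 5.
strong-case: the expert witness nets 14 − 5 = 9; no expert nets 5. strong-case prefers the expert witness.
weak-case: the expert witness nets 14 − 12 = 2; no expert nets 5. weak-case prefers no expert.
Neither type deviates, so the separating profile is an equilibrium.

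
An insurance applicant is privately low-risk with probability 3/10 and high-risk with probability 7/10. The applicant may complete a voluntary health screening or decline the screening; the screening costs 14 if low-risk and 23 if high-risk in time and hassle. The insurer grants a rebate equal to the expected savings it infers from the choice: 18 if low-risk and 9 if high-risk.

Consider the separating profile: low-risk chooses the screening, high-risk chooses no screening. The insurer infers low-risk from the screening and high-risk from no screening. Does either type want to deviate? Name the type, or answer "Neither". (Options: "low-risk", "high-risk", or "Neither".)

low-risk

The screening pays 18; no screening pays 9.
low-risk: assigned the screening, nets 18 − 14 = 4; deviating to no screening nets 9.
high-risk: assigned no screening, nets 9; deviating to the screening nets 18 − 23 = -5.
The low-risk type gains 5 by deviating.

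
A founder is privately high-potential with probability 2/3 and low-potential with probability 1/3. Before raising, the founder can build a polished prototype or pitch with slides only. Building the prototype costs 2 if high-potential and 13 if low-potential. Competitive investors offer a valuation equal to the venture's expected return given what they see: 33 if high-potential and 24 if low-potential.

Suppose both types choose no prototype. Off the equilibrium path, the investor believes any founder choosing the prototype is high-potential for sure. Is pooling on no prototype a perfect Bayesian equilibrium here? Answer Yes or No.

On path, the investor holds the prior and pays 2/3·33 + 1/3·24 = 30. Off path (the prototype), believing high-potential, it pays 33.
high-potential: no prototype nets 30; the prototype nets 33 − 2 = 31. high-potential would deviate.
low-potential: no prototype nets 30; the prototype nets 33 − 13 = 20. low-potential stays.
A type deviates, so pooling fails.

No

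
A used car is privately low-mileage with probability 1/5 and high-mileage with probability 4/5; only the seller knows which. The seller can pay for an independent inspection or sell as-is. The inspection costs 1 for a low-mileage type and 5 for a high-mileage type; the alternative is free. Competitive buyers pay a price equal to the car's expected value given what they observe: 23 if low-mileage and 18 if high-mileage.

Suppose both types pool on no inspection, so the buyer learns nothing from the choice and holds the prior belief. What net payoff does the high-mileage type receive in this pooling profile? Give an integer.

Pooled price = 1/5·23 + 4/5·18 = 19.
high-mileage pays no cost for no inspection, so net payoff = 19.

19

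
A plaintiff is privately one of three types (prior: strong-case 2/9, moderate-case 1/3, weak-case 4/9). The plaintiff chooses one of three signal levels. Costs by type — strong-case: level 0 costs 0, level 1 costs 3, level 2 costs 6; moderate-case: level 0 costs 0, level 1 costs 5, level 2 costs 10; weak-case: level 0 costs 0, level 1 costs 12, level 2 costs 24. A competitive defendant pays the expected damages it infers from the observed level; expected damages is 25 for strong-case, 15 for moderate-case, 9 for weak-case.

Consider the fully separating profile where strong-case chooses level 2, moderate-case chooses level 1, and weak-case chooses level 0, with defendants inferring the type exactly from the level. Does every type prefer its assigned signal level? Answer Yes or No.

No

Separating settlements: level 2 → 25, level 1 → 15, level 0 → 9.
strong-case (assigned level 2): level 0: 9 − 0 = 9; level 1: 15 − 3 = 12; level 2: 25 − 6 = 19. strong-case stays.
moderate-case (assigned level 1): level 0: 9 − 0 = 9; level 1: 15 − 5 = 10; level 2: 25 − 10 = 15. moderate-case prefers level 2.
weak-case (assigned level 0): level 0: 9 − 0 = 9; level 1: 15 − 12 = 3; level 2: 25 − 24 = 1. weak-case stays.
At least one type deviates; the separating profile fails.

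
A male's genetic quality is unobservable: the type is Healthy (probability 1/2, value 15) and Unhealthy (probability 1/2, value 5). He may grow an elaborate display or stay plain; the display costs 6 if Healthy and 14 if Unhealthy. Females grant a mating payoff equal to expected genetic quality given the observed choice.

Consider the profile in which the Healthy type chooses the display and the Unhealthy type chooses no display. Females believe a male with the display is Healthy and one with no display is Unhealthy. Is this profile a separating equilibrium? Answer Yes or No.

Yes

Under these beliefs, the display earns mating payoff 15 and no display earns mating payoff 5.
Healthy: the display nets 15 − 6 = 9; no display nets 5. Healthy prefers the display.
Unhealthy: the display nets 15 − 14 = 1; no display nets 5. Unhealthy prefers no display.
Neither type deviates, so the separating profile is an equilibrium.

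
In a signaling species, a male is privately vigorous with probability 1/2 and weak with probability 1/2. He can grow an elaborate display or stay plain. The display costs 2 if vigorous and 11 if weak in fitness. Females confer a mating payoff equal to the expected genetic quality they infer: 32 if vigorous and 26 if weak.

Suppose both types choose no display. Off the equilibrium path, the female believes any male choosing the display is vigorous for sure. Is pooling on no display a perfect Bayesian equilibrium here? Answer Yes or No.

No

On path, the female holds the prior and pays 1/2·32 + 1/2·26 = 29. Off path (the display), believing vigorous, it pays 32.
vigorous: no display nets 29; the display nets 32 − 2 = 30. vigorous would deviate.
weak: no display nets 29; the display nets 32 − 11 = 21. weak stays.
A type deviates, so pooling fails.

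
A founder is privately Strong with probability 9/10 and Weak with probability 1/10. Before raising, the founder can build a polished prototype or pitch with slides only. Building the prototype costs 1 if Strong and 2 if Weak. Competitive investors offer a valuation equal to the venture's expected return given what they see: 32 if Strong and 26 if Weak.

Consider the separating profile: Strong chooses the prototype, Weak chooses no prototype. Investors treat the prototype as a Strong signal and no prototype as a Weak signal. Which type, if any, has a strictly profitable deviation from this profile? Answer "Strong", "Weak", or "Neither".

Weak

The prototype pays 32; no prototype pays 26.
Strong: assigned the prototype, nets 32 − 1 = 31; deviating to no prototype nets 26.
Weak: assigned no prototype, nets 26; deviating to the prototype nets 32 − 2 = 30.
The Weak type gains 4 by deviating.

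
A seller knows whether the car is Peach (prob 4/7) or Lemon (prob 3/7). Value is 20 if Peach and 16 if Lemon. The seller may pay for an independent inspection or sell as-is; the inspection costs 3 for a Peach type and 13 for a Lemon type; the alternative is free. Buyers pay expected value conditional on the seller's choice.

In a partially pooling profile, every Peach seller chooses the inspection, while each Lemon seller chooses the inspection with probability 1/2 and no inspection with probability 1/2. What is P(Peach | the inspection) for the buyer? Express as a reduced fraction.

8/11

P(the inspection) = (4/7)·1 + (3/7)·(1/2) = 11/14.
By Bayes' rule, P(Peach | the inspection) = (4/7) / (11/14) = 8/11.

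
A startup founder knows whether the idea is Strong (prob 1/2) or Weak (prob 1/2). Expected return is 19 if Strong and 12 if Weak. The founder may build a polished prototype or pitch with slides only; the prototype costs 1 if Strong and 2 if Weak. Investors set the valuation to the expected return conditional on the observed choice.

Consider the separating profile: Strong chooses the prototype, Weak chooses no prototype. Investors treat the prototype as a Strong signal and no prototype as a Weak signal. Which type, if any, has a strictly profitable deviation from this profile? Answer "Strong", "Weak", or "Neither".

The prototype pays 19; no prototype pays 12.
Strong: assigned the prototype, nets 19 − 1 = 18; deviating to no prototype nets 12.
Weak: assigned no prototype, nets 12; deviating to the prototype nets 19 − 2 = 17.
The Weak type gains 5 by deviating.

Weak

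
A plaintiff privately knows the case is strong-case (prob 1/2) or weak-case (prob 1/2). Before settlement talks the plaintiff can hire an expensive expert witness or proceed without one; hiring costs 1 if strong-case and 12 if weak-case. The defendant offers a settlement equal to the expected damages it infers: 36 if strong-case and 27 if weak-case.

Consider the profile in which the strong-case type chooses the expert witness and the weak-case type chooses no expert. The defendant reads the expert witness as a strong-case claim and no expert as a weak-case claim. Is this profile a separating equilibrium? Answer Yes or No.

Under these beliefs, the expert witness earns settlement 36 and no expert earns settlement 27.
strong-case: the expert witness nets 36 − 1 = 35; no expert nets 27. strong-case prefers the expert witness.
weak-case: the expert witness nets 36 − 12 = 24; no expert nets 27. weak-case prefers no expert.
Neither type deviates, so the separating profile is an equilibrium.

Yes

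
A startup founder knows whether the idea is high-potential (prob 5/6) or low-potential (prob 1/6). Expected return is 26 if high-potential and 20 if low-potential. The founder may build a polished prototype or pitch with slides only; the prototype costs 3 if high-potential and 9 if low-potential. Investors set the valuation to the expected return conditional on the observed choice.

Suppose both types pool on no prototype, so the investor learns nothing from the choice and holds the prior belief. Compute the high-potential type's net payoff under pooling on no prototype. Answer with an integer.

25

Pooled valuation = 5/6·26 + 1/6·20 = 25.
high-potential pays no cost for no prototype, so net payoff = 25.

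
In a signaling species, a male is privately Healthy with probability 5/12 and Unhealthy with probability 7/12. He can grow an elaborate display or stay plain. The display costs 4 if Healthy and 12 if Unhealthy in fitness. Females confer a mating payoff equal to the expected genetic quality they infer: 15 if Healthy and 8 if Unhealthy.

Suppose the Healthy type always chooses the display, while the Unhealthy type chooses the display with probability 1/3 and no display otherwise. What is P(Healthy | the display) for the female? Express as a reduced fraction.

P(the display) = (5/12)·1 + (7/12)·(1/3) = 11/18.
By Bayes' rule, P(Healthy | the display) = (5/12) / (11/18) = 15/22.

15/22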